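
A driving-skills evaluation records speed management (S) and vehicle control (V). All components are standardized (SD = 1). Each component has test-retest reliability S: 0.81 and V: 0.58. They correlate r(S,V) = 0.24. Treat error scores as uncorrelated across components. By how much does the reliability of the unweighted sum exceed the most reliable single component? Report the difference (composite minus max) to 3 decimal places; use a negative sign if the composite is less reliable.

Var(sum) = 2 + 0.48 = 2.48; true-score variance = 1.39 + 0.48 = 1.87; composite reliability = 0.7540.
Max component reliability = 0.8100.
Difference = 0.7540 − 0.8100 = -0.056.

-0.056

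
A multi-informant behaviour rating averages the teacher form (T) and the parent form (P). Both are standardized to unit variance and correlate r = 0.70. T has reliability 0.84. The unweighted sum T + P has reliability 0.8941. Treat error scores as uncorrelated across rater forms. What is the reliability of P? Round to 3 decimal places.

Var(T+P) = 2 + 2·0.70 = 3.400.
True-score variance = ρ_T + ρ_P + 2·0.70, so 0.8941 = (0.84 + ρ_P + 1.40) / 3.400.
ρ_P = 0.8941·3.400 − 0.84 − 1.40 = 0.800.

0.800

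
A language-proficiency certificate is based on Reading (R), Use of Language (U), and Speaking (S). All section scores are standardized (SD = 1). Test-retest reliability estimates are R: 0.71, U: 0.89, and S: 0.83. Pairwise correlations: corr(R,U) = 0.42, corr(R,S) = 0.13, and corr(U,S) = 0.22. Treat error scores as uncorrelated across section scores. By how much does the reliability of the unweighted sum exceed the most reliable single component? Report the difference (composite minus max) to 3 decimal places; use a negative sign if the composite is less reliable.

Var(sum) = 3 + 1.54 = 4.54; true-score variance = 2.43 + 1.54 = 3.97; composite reliability = 0.8744.
Max component reliability = 0.8900.
Difference = 0.8744 − 0.8900 = -0.016.

-0.016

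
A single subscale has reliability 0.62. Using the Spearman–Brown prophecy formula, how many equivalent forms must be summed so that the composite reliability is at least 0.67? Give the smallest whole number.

k ≥ ρ*(1−ρ₁)/(ρ₁(1−ρ*)) = 0.67·0.38 / (0.62·0.33) = 1.244.
Smallest integer k = 2.

2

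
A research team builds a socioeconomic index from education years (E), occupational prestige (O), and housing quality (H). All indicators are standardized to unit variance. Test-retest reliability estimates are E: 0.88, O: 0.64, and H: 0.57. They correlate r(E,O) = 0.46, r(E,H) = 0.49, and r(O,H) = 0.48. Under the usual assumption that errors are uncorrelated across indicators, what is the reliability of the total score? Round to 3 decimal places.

Var(E+O+H) = 3 + 2·[0.46 + 0.49 + 0.48] = 3 + 2.86 = 5.86.
Because errors are independent across components, Cov(Tᵢ,Tⱼ) = Cov(Xᵢ,Xⱼ); the off-diagonal part of the true-score variance is the same as above.
True-score variance = [0.88 + 0.64 + 0.57] + 2.86 = 2.09 + 2.86 = 4.95.
Reliability = 4.95 / 5.86 = 0.845.

0.845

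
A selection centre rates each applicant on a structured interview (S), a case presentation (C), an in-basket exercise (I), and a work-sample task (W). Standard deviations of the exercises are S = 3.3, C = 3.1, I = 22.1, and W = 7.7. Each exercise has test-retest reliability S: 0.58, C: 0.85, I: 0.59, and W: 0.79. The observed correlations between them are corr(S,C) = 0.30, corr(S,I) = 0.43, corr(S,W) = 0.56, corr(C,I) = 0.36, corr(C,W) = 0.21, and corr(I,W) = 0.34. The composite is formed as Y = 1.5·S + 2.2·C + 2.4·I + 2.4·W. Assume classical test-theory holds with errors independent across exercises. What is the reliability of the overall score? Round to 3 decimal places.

Var(Y) = 1.5²·3.3² + 2.2²·3.1² + 2.4²·22.1² + 2.4²·7.7² + 2·[3.3·3.3·3.1·0.30 + 3.6·3.3·22.1·0.43 + 3.6·3.3·7.7·0.56 + 5.28·3.1·22.1·0.36 + 5.28·3.1·7.7·0.21 + 5.76·22.1·7.7·0.34] = 3225.77 + 1328.4 = 4554.17.
With uncorrelated errors the cross-covariances are all true-score covariance, so they carry over unchanged; only the diagonal terms shrink to ρᵢσᵢ².
True-score variance = [1.5²·3.3²·0.58 + 2.2²·3.1²·0.85 + 2.4²·22.1²·0.59 + 2.4²·7.7²·0.79] + 1328.4 = 1983.35 + 1328.4 = 3311.76.
Reliability = 3311.76 / 4554.17 = 0.727.

0.727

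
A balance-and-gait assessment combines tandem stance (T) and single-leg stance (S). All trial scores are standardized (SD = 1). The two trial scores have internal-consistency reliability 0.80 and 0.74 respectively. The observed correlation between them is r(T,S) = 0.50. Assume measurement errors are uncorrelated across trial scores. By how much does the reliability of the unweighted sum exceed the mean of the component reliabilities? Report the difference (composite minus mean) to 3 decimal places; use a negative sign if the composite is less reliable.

0.077

Var(sum) = 2 + 1 = 3; true-score variance = 1.54 + 1 = 2.54; composite reliability = 0.8467.
Mean component reliability = 0.7700.
Difference = 0.8467 − 0.7700 = 0.077.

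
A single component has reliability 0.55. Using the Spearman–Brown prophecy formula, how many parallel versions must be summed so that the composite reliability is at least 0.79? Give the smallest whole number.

k ≥ ρ*(1−ρ₁)/(ρ₁(1−ρ*)) = 0.79·0.45 / (0.55·0.21) = 3.078.
Smallest integer k = 4.

4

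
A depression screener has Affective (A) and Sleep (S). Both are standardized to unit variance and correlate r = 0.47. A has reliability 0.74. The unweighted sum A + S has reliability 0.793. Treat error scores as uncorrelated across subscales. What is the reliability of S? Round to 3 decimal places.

0.651

Var(A+S) = 2 + 2·0.47 = 2.940.
True-score variance = ρ_A + ρ_S + 2·0.47, so 0.793 = (0.74 + ρ_S + 0.94) / 2.940.
ρ_S = 0.793·2.940 − 0.74 − 0.94 = 0.651.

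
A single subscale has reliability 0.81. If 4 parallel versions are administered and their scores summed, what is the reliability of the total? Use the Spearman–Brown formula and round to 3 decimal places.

0.945

ρ_k = kρ / (1 + (k−1)ρ) = 4·0.81 / (1 + 3·0.81) = 3.240 / 3.430 = 0.945.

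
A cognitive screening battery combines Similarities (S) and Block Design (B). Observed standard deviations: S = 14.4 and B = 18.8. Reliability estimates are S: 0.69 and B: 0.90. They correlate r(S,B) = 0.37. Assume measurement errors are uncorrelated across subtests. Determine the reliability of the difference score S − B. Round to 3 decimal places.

Var(S−B) = 14.4² + 18.8² − 2·14.4·18.8·0.37 = 560.8 − 200.333 = 360.467.
With uncorrelated errors the cross-covariances are all true-score covariance, so they carry over unchanged; only the diagonal terms shrink to ρᵢσᵢ².
True-score variance = [14.4²·0.69 + 18.8²·0.90] − 200.333 = 461.174 − 200.333 = 260.842.
Reliability = 260.842 / 360.467 = 0.724.

0.724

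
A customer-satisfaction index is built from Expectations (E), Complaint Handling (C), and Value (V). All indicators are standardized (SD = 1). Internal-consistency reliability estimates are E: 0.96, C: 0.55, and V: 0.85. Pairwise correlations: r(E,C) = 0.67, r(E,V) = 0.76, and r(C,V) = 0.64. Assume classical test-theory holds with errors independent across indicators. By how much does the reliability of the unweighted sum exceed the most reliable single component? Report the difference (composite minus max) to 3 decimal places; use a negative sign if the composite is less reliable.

-0.050

Var(sum) = 3 + 4.14 = 7.14; true-score variance = 2.36 + 4.14 = 6.5; composite reliability = 0.9104.
Max component reliability = 0.9600.
Difference = 0.9104 − 0.9600 = -0.050.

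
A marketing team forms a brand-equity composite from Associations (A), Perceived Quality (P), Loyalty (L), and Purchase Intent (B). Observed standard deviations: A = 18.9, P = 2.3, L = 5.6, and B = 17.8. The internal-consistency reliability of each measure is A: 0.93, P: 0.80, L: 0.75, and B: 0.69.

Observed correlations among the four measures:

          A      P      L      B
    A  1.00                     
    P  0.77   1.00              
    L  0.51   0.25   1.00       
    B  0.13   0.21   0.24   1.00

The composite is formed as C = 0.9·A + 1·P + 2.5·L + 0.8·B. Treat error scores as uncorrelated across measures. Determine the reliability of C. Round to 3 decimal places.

Var(C) = 0.9²·18.9² + 2.3² + 2.5²·5.6² + 0.8²·17.8² + 2·[0.9·18.9·2.3·0.77 + 2.25·18.9·5.6·0.51 + 0.72·18.9·17.8·0.13 + 2.5·2.3·5.6·0.25 + 0.8·2.3·17.8·0.21 + 2·5.6·17.8·0.24] = 693.408 + 491.679 = 1185.09.
Under uncorrelated errors the observed covariances equal the true-score covariances, so only the own-variance terms attenuate.
True-score variance = [0.9²·18.9²·0.93 + 2.3²·0.80 + 2.5²·5.6²·0.75 + 0.8²·17.8²·0.69] + 491.679 = 560.235 + 491.679 = 1051.91.
Reliability = 1051.91 / 1185.09 = 0.888.

0.888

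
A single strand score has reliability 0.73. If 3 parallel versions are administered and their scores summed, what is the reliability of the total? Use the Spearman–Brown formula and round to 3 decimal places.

ρ_k = kρ / (1 + (k−1)ρ) = 3·0.73 / (1 + 2·0.73) = 2.190 / 2.460 = 0.890.

0.890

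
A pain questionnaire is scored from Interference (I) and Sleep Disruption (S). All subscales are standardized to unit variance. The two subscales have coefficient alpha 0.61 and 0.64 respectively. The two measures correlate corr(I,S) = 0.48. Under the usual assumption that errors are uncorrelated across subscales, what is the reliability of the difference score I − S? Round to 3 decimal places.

Var(I−S) = 1 + 1 − 2·0.48 = 2 − 0.96 = 1.04.
Because errors are independent across components, Cov(Tᵢ,Tⱼ) = Cov(Xᵢ,Xⱼ); the off-diagonal part of the true-score variance is the same as above.
True-score variance = [0.61 + 0.64] − 0.96 = 1.25 − 0.96 = 0.29.
Reliability = 0.29 / 1.04 = 0.279.

0.279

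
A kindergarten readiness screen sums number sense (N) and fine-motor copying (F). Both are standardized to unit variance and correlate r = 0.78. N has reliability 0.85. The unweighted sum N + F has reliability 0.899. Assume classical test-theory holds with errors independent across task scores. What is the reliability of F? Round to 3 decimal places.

Var(N+F) = 2 + 2·0.78 = 3.560.
True-score variance = ρ_N + ρ_F + 2·0.78, so 0.899 = (0.85 + ρ_F + 1.56) / 3.560.
ρ_F = 0.899·3.560 − 0.85 − 1.56 = 0.790.

0.790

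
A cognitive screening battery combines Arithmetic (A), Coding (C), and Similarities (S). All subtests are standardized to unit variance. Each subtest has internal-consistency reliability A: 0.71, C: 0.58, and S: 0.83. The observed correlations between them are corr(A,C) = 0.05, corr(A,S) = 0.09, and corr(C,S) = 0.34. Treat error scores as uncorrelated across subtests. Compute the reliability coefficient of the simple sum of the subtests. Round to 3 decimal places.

0.778

Var(A+C+S) = 3 + 2·[0.05 + 0.09 + 0.34] = 3 + 0.96 = 3.96.
With uncorrelated errors the cross-covariances are all true-score covariance, so they carry over unchanged; only the diagonal terms shrink to ρᵢσᵢ².
True-score variance = [0.71 + 0.58 + 0.83] + 0.96 = 2.12 + 0.96 = 3.08.
Reliability = 3.08 / 3.96 = 0.778.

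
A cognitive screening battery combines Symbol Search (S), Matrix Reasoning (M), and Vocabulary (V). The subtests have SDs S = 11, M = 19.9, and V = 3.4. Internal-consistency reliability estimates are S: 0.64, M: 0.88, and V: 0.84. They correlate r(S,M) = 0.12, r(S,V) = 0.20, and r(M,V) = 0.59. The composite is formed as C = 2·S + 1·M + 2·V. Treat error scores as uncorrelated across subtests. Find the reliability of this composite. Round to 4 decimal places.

0.8168

Var(C) = 2²·11² + 19.9² + 2²·3.4² + 2·[2·11·19.9·0.12 + 4·11·3.4·0.20 + 2·19.9·3.4·0.59] = 926.25 + 324.59 = 1250.84.
Under uncorrelated errors the observed covariances equal the true-score covariances, so only the own-variance terms attenuate.
True-score variance = [2²·11²·0.64 + 19.9²·0.88 + 2²·3.4²·0.84] + 324.59 = 697.09 + 324.59 = 1021.68.
Reliability = 1021.68 / 1250.84 = 0.8168.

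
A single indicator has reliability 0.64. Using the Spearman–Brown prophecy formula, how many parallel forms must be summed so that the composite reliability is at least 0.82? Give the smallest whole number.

k ≥ ρ*(1−ρ₁)/(ρ₁(1−ρ*)) = 0.82·0.36 / (0.64·0.18) = 2.562.
Smallest integer k = 3.

3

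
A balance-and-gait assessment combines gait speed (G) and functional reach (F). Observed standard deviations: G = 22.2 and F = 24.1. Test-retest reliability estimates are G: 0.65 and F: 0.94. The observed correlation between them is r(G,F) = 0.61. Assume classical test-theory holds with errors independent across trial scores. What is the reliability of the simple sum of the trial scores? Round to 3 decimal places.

Var(G+F) = 22.2² + 24.1² + 2·[22.2·24.1·0.61] = 1073.65 + 652.724 = 1726.37.
Because errors are independent across components, Cov(Tᵢ,Tⱼ) = Cov(Xᵢ,Xⱼ); the off-diagonal part of the true-score variance is the same as above.
True-score variance = [22.2²·0.65 + 24.1²·0.94] + 652.724 = 866.307 + 652.724 = 1519.03.
Reliability = 1519.03 / 1726.37 = 0.880.

0.880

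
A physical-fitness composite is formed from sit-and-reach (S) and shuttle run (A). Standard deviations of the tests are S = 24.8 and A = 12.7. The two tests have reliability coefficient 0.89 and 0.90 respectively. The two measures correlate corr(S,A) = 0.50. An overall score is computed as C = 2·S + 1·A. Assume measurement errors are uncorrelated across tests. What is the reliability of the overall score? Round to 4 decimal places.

Var(C) = 2²·24.8² + 12.7² + 2·[2·24.8·12.7·0.50] = 2621.45 + 629.92 = 3251.37.
Because errors are independent across components, Cov(Tᵢ,Tⱼ) = Cov(Xᵢ,Xⱼ); the off-diagonal part of the true-score variance is the same as above.
True-score variance = [2²·24.8²·0.89 + 12.7²·0.90] + 629.92 = 2334.7 + 629.92 = 2964.62.
Reliability = 2964.62 / 3251.37 = 0.9118.

0.9118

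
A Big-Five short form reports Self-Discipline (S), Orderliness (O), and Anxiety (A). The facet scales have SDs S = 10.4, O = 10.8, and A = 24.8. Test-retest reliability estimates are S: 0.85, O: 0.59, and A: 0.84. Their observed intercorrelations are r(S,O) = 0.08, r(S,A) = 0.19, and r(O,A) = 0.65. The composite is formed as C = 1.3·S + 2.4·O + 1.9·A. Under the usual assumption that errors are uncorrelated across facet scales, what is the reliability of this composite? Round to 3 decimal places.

Var(C) = 1.3²·10.4² + 2.4²·10.8² + 1.9²·24.8² + 2·[3.12·10.4·10.8·0.08 + 2.47·10.4·24.8·0.19 + 4.56·10.8·24.8·0.65] = 3074.93 + 1885.91 = 4960.84.
Under uncorrelated errors the observed covariances equal the true-score covariances, so only the own-variance terms attenuate.
True-score variance = [1.3²·10.4²·0.85 + 2.4²·10.8²·0.59 + 1.9²·24.8²·0.84] + 1885.91 = 2416.81 + 1885.91 = 4302.72.
Reliability = 4302.72 / 4960.84 = 0.867.

0.867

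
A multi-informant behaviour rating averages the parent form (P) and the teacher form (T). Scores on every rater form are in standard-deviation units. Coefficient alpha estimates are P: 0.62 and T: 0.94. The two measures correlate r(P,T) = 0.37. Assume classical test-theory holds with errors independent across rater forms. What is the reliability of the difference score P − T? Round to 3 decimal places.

Var(P−T) = 1 + 1 − 2·0.37 = 2 − 0.74 = 1.26.
Under uncorrelated errors the observed covariances equal the true-score covariances, so only the own-variance terms attenuate.
True-score variance = [0.62 + 0.94] − 0.74 = 1.56 − 0.74 = 0.82.
Reliability = 0.82 / 1.26 = 0.651.

0.651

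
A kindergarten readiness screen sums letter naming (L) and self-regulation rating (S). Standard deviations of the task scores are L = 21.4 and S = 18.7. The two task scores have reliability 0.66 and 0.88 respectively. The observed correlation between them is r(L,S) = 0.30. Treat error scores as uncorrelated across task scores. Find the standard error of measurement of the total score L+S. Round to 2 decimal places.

14.06

Var(total) = 807.65 + 240.108 = 1047.76.
True-score variance = 609.981 + 240.108 = 850.089, so reliability = 0.8113.
Error variance = 1047.76 − 850.089 = 197.669; SEM = √197.669 = 14.06.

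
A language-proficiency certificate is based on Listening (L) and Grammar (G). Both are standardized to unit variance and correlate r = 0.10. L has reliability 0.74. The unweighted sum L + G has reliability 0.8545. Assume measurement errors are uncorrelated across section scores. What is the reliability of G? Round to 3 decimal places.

Var(L+G) = 2 + 2·0.10 = 2.200.
True-score variance = ρ_L + ρ_G + 2·0.10, so 0.8545 = (0.74 + ρ_G + 0.20) / 2.200.
ρ_G = 0.8545·2.200 − 0.74 − 0.20 = 0.940.

0.940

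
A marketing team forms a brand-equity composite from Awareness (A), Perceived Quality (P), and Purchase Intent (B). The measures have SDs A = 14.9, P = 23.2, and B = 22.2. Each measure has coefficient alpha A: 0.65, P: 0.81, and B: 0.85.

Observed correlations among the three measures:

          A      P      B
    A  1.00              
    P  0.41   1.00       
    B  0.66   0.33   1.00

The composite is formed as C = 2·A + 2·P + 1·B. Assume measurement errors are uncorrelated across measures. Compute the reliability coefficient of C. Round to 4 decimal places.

0.8724

Var(C) = 2²·14.9² + 2²·23.2² + 22.2² + 2·[4·14.9·23.2·0.41 + 2·14.9·22.2·0.66 + 2·23.2·22.2·0.33] = 3533.84 + 2686.94 = 6220.78.
Because errors are independent across components, Cov(Tᵢ,Tⱼ) = Cov(Xᵢ,Xⱼ); the off-diagonal part of the true-score variance is the same as above.
True-score variance = [2²·14.9²·0.65 + 2²·23.2²·0.81 + 22.2²·0.85] + 2686.94 = 2740.04 + 2686.94 = 5426.98.
Reliability = 5426.98 / 6220.78 = 0.8724.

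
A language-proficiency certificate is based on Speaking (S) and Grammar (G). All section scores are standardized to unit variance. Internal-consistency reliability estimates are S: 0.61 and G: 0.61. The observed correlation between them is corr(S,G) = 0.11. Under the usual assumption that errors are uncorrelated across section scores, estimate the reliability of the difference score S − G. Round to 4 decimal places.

0.5618

Var(S−G) = 1 + 1 − 2·0.11 = 2 − 0.22 = 1.78.
Under uncorrelated errors the observed covariances equal the true-score covariances, so only the own-variance terms attenuate.
True-score variance = [0.61 + 0.61] − 0.22 = 1.22 − 0.22 = 1.
Reliability = 1 / 1.78 = 0.5618.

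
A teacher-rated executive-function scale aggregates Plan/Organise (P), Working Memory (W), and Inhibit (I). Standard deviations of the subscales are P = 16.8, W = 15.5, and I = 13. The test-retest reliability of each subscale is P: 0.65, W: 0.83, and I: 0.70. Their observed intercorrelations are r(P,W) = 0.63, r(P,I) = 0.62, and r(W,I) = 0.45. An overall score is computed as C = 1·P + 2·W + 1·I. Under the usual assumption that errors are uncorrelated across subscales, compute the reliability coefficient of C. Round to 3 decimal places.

0.884

Var(C) = 16.8² + 2²·15.5² + 13² + 2·[2·16.8·15.5·0.63 + 16.8·13·0.62 + 2·15.5·13·0.45] = 1412.24 + 1289.72 = 2701.96.
Under uncorrelated errors the observed covariances equal the true-score covariances, so only the own-variance terms attenuate.
True-score variance = [16.8²·0.65 + 2²·15.5²·0.83 + 13²·0.70] + 1289.72 = 1099.39 + 1289.72 = 2389.11.
Reliability = 2389.11 / 2701.96 = 0.884.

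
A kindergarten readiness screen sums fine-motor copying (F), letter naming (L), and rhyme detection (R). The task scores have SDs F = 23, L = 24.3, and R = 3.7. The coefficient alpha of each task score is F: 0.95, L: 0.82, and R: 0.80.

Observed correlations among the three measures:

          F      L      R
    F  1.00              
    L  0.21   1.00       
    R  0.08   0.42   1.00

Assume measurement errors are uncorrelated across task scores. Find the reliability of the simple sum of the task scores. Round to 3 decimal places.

0.907

Var(F+L+R) = 23² + 24.3² + 3.7² + 2·[23·24.3·0.21 + 23·3.7·0.08 + 24.3·3.7·0.42] = 1133.18 + 323.878 = 1457.06.
With uncorrelated errors the cross-covariances are all true-score covariance, so they carry over unchanged; only the diagonal terms shrink to ρᵢσᵢ².
True-score variance = [23²·0.95 + 24.3²·0.82 + 3.7²·0.80] + 323.878 = 997.704 + 323.878 = 1321.58.
Reliability = 1321.58 / 1457.06 = 0.907.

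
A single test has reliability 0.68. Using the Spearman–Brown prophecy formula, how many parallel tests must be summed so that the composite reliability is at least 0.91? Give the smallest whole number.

5

k ≥ ρ*(1−ρ₁)/(ρ₁(1−ρ*)) = 0.91·0.32 / (0.68·0.09) = 4.758.
Smallest integer k = 5.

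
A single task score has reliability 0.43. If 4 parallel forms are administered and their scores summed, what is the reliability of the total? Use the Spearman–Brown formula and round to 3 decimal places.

ρ_k = kρ / (1 + (k−1)ρ) = 4·0.43 / (1 + 3·0.43) = 1.720 / 2.290 = 0.751.

0.751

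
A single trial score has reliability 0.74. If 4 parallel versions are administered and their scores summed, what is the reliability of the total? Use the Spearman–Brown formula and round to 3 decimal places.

0.919

ρ_k = kρ / (1 + (k−1)ρ) = 4·0.74 / (1 + 3·0.74) = 2.960 / 3.220 = 0.919.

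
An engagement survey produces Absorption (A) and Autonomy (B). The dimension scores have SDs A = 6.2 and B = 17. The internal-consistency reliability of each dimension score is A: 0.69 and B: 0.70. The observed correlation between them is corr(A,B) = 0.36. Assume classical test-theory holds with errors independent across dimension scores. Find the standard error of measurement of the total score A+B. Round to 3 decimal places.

9.931

Var(total) = 327.44 + 75.888 = 403.328.
True-score variance = 228.824 + 75.888 = 304.712, so reliability = 0.7555.
Error variance = 403.328 − 304.712 = 98.6164; SEM = √98.6164 = 9.931.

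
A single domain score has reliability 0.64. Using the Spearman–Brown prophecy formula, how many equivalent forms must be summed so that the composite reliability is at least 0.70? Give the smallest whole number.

k ≥ ρ*(1−ρ₁)/(ρ₁(1−ρ*)) = 0.70·0.36 / (0.64·0.30) = 1.312.
Smallest integer k = 2.

2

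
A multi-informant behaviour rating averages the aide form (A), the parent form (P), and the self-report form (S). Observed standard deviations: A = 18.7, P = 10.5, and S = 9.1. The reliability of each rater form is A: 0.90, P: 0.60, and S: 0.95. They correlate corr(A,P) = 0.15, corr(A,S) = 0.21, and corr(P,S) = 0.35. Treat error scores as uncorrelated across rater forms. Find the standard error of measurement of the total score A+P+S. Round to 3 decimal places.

Var(total) = 542.75 + 197.261 = 740.011.
True-score variance = 459.54 + 197.261 = 656.802, so reliability = 0.8876.
Error variance = 740.011 − 656.802 = 83.2095; SEM = √83.2095 = 9.122.

9.122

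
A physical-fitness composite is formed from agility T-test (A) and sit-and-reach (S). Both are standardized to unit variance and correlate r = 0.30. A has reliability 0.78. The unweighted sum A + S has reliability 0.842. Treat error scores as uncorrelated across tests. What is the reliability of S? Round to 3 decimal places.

Var(A+S) = 2 + 2·0.30 = 2.600.
True-score variance = ρ_A + ρ_S + 2·0.30, so 0.842 = (0.78 + ρ_S + 0.60) / 2.600.
ρ_S = 0.842·2.600 − 0.78 − 0.60 = 0.809.

0.809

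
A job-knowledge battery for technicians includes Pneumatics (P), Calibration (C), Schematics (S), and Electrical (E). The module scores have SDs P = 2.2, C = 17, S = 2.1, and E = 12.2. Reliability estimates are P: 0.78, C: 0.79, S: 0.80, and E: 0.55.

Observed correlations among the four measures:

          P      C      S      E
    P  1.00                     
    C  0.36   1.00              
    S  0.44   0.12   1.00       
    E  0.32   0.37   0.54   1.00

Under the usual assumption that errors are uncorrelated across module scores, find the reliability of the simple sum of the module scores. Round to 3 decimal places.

0.811

Var(P+C+S+E) = 2.2² + 17² + 2.1² + 12.2² + 2·[2.2·17·0.36 + 2.2·2.1·0.44 + 2.2·12.2·0.32 + 17·2.1·0.12 + 17·12.2·0.37 + 2.1·12.2·0.54] = 447.09 + 237.885 = 684.975.
Under uncorrelated errors the observed covariances equal the true-score covariances, so only the own-variance terms attenuate.
True-score variance = [2.2²·0.78 + 17²·0.79 + 2.1²·0.80 + 12.2²·0.55] + 237.885 = 317.475 + 237.885 = 555.36.
Reliability = 555.36 / 684.975 = 0.811.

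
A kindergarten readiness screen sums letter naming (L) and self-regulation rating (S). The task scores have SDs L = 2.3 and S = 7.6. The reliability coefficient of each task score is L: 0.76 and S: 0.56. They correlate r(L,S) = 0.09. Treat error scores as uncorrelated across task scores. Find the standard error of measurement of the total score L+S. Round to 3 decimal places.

5.166

Var(total) = 63.05 + 3.1464 = 66.1964.
True-score variance = 36.366 + 3.1464 = 39.5124, so reliability = 0.5969.
Error variance = 66.1964 − 39.5124 = 26.684; SEM = √26.684 = 5.166.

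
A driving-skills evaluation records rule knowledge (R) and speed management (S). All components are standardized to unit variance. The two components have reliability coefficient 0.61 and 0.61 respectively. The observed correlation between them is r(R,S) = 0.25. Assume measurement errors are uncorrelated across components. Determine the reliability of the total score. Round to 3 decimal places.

Var(R+S) = 2 + 2·[0.25] = 2 + 0.5 = 2.5.
Because errors are independent across components, Cov(Tᵢ,Tⱼ) = Cov(Xᵢ,Xⱼ); the off-diagonal part of the true-score variance is the same as above.
True-score variance = [0.61 + 0.61] + 0.5 = 1.22 + 0.5 = 1.72.
Reliability = 1.72 / 2.5 = 0.688.

0.688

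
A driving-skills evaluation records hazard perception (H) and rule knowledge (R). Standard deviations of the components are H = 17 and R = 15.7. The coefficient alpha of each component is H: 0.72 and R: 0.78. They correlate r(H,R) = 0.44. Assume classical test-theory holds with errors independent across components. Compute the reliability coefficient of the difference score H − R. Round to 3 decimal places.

0.550

Var(H−R) = 17² + 15.7² − 2·17·15.7·0.44 = 535.49 − 234.872 = 300.618.
Under uncorrelated errors the observed covariances equal the true-score covariances, so only the own-variance terms attenuate.
True-score variance = [17²·0.72 + 15.7²·0.78] − 234.872 = 400.342 − 234.872 = 165.47.
Reliability = 165.47 / 300.618 = 0.550.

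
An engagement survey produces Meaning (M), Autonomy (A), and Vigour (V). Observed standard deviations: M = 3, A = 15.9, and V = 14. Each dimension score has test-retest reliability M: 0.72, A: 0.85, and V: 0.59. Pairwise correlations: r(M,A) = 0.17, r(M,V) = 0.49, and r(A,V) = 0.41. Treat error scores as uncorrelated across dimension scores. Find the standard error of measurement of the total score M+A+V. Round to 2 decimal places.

10.99

Var(total) = 457.81 + 239.91 = 697.72.
True-score variance = 337.008 + 239.91 = 576.918, so reliability = 0.8269.
Error variance = 697.72 − 576.918 = 120.802; SEM = √120.802 = 10.99.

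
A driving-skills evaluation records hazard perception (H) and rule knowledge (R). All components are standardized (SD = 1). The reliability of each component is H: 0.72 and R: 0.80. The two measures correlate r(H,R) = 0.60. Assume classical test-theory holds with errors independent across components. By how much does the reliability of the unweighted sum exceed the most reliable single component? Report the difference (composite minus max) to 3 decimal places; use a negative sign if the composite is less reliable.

0.050

Var(sum) = 2 + 1.2 = 3.2; true-score variance = 1.52 + 1.2 = 2.72; composite reliability = 0.8500.
Max component reliability = 0.8000.
Difference = 0.8500 − 0.8000 = 0.050.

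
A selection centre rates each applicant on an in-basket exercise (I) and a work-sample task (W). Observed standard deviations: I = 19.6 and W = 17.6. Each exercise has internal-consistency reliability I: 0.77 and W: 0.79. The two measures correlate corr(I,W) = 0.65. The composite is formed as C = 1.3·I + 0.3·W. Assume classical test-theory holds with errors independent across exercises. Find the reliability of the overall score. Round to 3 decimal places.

0.818

Var(C) = 1.3²·19.6² + 0.3²·17.6² + 2·[0.39·19.6·17.6·0.65] = 677.109 + 174.895 = 852.004.
With uncorrelated errors the cross-covariances are all true-score covariance, so they carry over unchanged; only the diagonal terms shrink to ρᵢσᵢ².
True-score variance = [1.3²·19.6²·0.77 + 0.3²·17.6²·0.79] + 174.895 = 521.931 + 174.895 = 696.826.
Reliability = 696.826 / 852.004 = 0.818.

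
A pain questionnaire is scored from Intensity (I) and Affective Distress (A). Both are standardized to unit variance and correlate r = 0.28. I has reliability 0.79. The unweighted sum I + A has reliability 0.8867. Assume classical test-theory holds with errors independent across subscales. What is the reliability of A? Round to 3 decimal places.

Var(I+A) = 2 + 2·0.28 = 2.560.
True-score variance = ρ_I + ρ_A + 2·0.28, so 0.8867 = (0.79 + ρ_A + 0.56) / 2.560.
ρ_A = 0.8867·2.560 − 0.79 − 0.56 = 0.920.

0.920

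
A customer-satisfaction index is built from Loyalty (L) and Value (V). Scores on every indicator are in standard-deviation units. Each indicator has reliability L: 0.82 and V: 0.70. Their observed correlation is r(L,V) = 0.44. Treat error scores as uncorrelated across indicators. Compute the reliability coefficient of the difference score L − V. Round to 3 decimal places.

Var(L−V) = 1 + 1 − 2·0.44 = 2 − 0.88 = 1.12.
With uncorrelated errors the cross-covariances are all true-score covariance, so they carry over unchanged; only the diagonal terms shrink to ρᵢσᵢ².
True-score variance = [0.82 + 0.70] − 0.88 = 1.52 − 0.88 = 0.64.
Reliability = 0.64 / 1.12 = 0.571.

0.571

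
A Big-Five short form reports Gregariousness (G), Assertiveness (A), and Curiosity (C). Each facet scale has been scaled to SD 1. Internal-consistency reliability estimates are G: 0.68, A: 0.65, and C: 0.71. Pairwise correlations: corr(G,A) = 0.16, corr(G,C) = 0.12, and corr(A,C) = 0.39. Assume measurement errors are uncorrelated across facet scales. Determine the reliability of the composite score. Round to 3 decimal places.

0.779

Var(G+A+C) = 3 + 2·[0.16 + 0.12 + 0.39] = 3 + 1.34 = 4.34.
Under uncorrelated errors the observed covariances equal the true-score covariances, so only the own-variance terms attenuate.
True-score variance = [0.68 + 0.65 + 0.71] + 1.34 = 2.04 + 1.34 = 3.38.
Reliability = 3.38 / 4.34 = 0.779.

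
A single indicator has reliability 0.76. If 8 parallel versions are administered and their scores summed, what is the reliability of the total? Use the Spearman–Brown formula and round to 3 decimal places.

0.962

ρ_k = kρ / (1 + (k−1)ρ) = 8·0.76 / (1 + 7·0.76) = 6.080 / 6.320 = 0.962.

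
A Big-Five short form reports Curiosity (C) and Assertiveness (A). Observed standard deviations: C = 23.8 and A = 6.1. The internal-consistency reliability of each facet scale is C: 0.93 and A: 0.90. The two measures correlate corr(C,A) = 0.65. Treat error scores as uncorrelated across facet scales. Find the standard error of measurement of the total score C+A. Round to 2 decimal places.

Var(total) = 603.65 + 188.734 = 792.384.
True-score variance = 560.278 + 188.734 = 749.012, so reliability = 0.9453.
Error variance = 792.384 − 749.012 = 43.3718; SEM = √43.3718 = 6.59.

6.59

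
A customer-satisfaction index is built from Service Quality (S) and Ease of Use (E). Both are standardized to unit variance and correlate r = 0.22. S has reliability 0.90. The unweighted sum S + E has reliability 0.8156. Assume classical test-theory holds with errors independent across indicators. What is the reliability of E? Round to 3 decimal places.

0.650

Var(S+E) = 2 + 2·0.22 = 2.440.
True-score variance = ρ_S + ρ_E + 2·0.22, so 0.8156 = (0.90 + ρ_E + 0.44) / 2.440.
ρ_E = 0.8156·2.440 − 0.90 − 0.44 = 0.650.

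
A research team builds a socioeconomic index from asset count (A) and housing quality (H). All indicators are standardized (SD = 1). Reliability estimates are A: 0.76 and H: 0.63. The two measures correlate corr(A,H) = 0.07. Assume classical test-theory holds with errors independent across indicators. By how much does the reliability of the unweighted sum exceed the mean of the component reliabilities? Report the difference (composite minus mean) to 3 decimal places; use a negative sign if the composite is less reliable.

0.020

Var(sum) = 2 + 0.14 = 2.14; true-score variance = 1.39 + 0.14 = 1.53; composite reliability = 0.7150.
Mean component reliability = 0.6950.
Difference = 0.7150 − 0.6950 = 0.020.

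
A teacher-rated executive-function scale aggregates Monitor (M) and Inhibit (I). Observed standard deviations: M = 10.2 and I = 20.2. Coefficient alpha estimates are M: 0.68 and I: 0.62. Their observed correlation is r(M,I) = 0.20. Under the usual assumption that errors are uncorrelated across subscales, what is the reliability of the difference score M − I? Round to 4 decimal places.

0.5616

Var(M−I) = 10.2² + 20.2² − 2·10.2·20.2·0.20 = 512.08 − 82.416 = 429.664.
With uncorrelated errors the cross-covariances are all true-score covariance, so they carry over unchanged; only the diagonal terms shrink to ρᵢσᵢ².
True-score variance = [10.2²·0.68 + 20.2²·0.62] − 82.416 = 323.732 − 82.416 = 241.316.
Reliability = 241.316 / 429.664 = 0.5616.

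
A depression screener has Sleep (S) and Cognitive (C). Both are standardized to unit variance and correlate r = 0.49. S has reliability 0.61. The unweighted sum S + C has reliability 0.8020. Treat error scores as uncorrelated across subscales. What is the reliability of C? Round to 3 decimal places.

Var(S+C) = 2 + 2·0.49 = 2.980.
True-score variance = ρ_S + ρ_C + 2·0.49, so 0.8020 = (0.61 + ρ_C + 0.98) / 2.980.
ρ_C = 0.8020·2.980 − 0.61 − 0.98 = 0.800.

0.800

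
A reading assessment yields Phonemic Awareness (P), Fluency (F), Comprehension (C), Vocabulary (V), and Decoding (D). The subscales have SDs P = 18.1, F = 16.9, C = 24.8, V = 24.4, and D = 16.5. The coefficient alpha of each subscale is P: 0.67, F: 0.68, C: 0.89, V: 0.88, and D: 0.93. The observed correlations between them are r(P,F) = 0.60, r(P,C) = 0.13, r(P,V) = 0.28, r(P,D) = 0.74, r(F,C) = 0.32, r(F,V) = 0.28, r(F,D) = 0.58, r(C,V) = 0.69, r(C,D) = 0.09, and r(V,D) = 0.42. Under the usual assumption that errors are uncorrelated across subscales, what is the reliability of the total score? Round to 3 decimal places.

Var(P+F+C+V+D) = 18.1² + 16.9² + 24.8² + 24.4² + 16.5² + 2·[18.1·16.9·0.60 + 18.1·24.8·0.13 + 18.1·24.4·0.28 + 18.1·16.5·0.74 + 16.9·24.8·0.32 + 16.9·24.4·0.28 + 16.9·16.5·0.58 + 24.8·24.4·0.69 + 24.8·16.5·0.09 + 24.4·16.5·0.42] = 2095.87 + 3242.63 = 5338.5.
Under uncorrelated errors the observed covariances equal the true-score covariances, so only the own-variance terms attenuate.
True-score variance = [18.1²·0.67 + 16.9²·0.68 + 24.8²·0.89 + 24.4²·0.88 + 16.5²·0.93] + 3242.63 = 1738.21 + 3242.63 = 4980.84.
Reliability = 4980.84 / 5338.5 = 0.933.

0.933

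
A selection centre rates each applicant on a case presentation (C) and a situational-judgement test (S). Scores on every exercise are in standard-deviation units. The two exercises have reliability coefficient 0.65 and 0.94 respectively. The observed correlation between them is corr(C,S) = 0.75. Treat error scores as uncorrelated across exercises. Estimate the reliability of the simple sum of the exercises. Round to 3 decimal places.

0.883

Var(C+S) = 2 + 2·[0.75] = 2 + 1.5 = 3.5.
With uncorrelated errors the cross-covariances are all true-score covariance, so they carry over unchanged; only the diagonal terms shrink to ρᵢσᵢ².
True-score variance = [0.65 + 0.94] + 1.5 = 1.59 + 1.5 = 3.09.
Reliability = 3.09 / 3.5 = 0.883.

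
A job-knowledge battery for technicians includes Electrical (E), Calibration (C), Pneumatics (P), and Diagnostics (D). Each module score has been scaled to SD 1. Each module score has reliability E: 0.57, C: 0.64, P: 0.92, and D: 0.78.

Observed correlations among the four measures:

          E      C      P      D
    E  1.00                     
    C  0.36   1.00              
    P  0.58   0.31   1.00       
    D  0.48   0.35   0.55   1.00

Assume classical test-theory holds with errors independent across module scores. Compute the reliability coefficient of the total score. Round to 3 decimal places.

0.882

Var(E+C+P+D) = 4 + 2·[0.36 + 0.58 + 0.48 + 0.31 + 0.35 + 0.55] = 4 + 5.26 = 9.26.
Because errors are independent across components, Cov(Tᵢ,Tⱼ) = Cov(Xᵢ,Xⱼ); the off-diagonal part of the true-score variance is the same as above.
True-score variance = [0.57 + 0.64 + 0.92 + 0.78] + 5.26 = 2.91 + 5.26 = 8.17.
Reliability = 8.17 / 9.26 = 0.882.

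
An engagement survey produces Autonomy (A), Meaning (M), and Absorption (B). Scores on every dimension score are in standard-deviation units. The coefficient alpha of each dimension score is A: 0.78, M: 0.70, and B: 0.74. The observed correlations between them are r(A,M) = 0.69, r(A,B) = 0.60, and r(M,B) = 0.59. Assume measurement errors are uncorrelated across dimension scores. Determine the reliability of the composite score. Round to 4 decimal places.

Var(A+M+B) = 3 + 2·[0.69 + 0.60 + 0.59] = 3 + 3.76 = 6.76.
Under uncorrelated errors the observed covariances equal the true-score covariances, so only the own-variance terms attenuate.
True-score variance = [0.78 + 0.70 + 0.74] + 3.76 = 2.22 + 3.76 = 5.98.
Reliability = 5.98 / 6.76 = 0.8846.

0.8846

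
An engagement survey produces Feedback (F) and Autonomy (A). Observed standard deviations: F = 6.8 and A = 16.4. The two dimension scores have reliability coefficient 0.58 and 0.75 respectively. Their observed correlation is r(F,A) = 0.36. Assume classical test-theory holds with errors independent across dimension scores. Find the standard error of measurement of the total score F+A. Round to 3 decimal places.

9.309

Var(total) = 315.2 + 80.2944 = 395.494.
True-score variance = 228.539 + 80.2944 = 308.834, so reliability = 0.7809.
Error variance = 395.494 − 308.834 = 86.6608; SEM = √86.6608 = 9.309.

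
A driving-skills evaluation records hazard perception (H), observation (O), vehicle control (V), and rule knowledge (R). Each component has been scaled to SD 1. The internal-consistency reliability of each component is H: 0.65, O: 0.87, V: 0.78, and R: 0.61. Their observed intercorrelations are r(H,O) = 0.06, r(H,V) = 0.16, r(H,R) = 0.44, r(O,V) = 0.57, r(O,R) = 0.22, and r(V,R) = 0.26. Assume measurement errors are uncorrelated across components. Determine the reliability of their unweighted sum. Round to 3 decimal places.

0.853

Var(H+O+V+R) = 4 + 2·[0.06 + 0.16 + 0.44 + 0.57 + 0.22 + 0.26] = 4 + 3.42 = 7.42.
With uncorrelated errors the cross-covariances are all true-score covariance, so they carry over unchanged; only the diagonal terms shrink to ρᵢσᵢ².
True-score variance = [0.65 + 0.87 + 0.78 + 0.61] + 3.42 = 2.91 + 3.42 = 6.33.
Reliability = 6.33 / 7.42 = 0.853.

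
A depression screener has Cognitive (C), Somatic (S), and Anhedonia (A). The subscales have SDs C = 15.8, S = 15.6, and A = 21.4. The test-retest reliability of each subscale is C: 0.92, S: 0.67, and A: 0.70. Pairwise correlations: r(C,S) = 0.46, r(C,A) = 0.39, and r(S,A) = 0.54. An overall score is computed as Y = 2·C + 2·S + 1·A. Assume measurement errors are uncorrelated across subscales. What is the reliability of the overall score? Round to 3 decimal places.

0.883

Var(Y) = 2²·15.8² + 2²·15.6² + 21.4² + 2·[4·15.8·15.6·0.46 + 2·15.8·21.4·0.39 + 2·15.6·21.4·0.54] = 2429.96 + 2155.61 = 4585.57.
With uncorrelated errors the cross-covariances are all true-score covariance, so they carry over unchanged; only the diagonal terms shrink to ρᵢσᵢ².
True-score variance = [2²·15.8²·0.92 + 2²·15.6²·0.67 + 21.4²·0.70] + 2155.61 = 1891.45 + 2155.61 = 4047.06.
Reliability = 4047.06 / 4585.57 = 0.883.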